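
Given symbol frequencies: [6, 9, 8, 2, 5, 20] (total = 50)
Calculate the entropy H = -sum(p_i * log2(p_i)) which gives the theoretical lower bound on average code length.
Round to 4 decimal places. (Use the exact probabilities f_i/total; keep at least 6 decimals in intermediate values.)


Per-symbol terms -p_i * log2(p_i) with p_i = f_i/50:
  p = 6/50 = 0.120000: log2(p) = -3.058894, -p*log2(p) = 0.367067
  p = 9/50 = 0.180000: log2(p) = -2.473931, -p*log2(p) = 0.445308
  p = 8/50 = 0.160000: log2(p) = -2.643856, -p*log2(p) = 0.423017
  p = 2/50 = 0.040000: log2(p) = -4.643856, -p*log2(p) = 0.185754
  p = 5/50 = 0.100000: log2(p) = -3.321928, -p*log2(p) = 0.332193
  p = 20/50 = 0.400000: log2(p) = -1.321928, -p*log2(p) = 0.528771
H = 0.367067 + 0.445308 + 0.423017 + 0.185754 + 0.332193 + 0.528771 = 2.282110

H = 2.2821 bits/symbol


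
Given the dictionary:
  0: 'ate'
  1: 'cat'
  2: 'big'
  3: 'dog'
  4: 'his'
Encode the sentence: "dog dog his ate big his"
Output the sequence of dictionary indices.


Look up each word in the dictionary:
  'dog' -> 3
  'dog' -> 3
  'his' -> 4
  'ate' -> 0
  'big' -> 2
  'his' -> 4

Encoded: [3, 3, 4, 0, 2, 4]


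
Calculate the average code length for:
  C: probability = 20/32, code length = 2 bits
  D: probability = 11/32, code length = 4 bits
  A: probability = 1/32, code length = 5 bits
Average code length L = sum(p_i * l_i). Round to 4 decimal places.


Weighted contributions p_i * l_i:
  C: (20/32) * 2 = 40/32
  D: (11/32) * 4 = 44/32
  A: (1/32) * 5 = 5/32
Sum = (40 + 44 + 5)/32 = 89/32

L = 89/32 = 2.7813 bits/symbol


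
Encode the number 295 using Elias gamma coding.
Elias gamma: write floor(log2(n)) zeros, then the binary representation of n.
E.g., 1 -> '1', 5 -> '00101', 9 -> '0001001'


num_bits = floor(log2(295)) + 1 = 9
leading_zeros = num_bits - 1 = 8
binary(295) = 100100111

Elias gamma(295) = '00000000' + '100100111' = 00000000100100111 (17 bits)


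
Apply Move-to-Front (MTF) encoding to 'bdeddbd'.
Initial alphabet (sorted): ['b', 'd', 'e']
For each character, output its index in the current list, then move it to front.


MTF encoding:
'b': index 0 in ['b', 'd', 'e'] -> ['b', 'd', 'e']
'd': index 1 in ['b', 'd', 'e'] -> ['d', 'b', 'e']
'e': index 2 in ['d', 'b', 'e'] -> ['e', 'd', 'b']
'd': index 1 in ['e', 'd', 'b'] -> ['d', 'e', 'b']
'd': index 0 in ['d', 'e', 'b'] -> ['d', 'e', 'b']
'b': index 2 in ['d', 'e', 'b'] -> ['b', 'd', 'e']
'd': index 1 in ['b', 'd', 'e'] -> ['d', 'b', 'e']


Output: [0, 1, 2, 1, 0, 2, 1]


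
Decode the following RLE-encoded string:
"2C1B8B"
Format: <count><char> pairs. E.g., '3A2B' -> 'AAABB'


Expanding each <count><char> pair:
  2C -> 'CC'
  1B -> 'B'
  8B -> 'BBBBBBBB'

Decoded = CCBBBBBBBBB


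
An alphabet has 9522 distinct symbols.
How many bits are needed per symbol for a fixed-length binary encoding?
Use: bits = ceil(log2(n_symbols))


log2(9522) = 13.217
Bracket: 2^13 = 8192 < 9522 <= 2^14 = 16384
So ceil(log2(9522)) = 14

bits = ceil(log2(9522)) = ceil(13.217) = 14 bits


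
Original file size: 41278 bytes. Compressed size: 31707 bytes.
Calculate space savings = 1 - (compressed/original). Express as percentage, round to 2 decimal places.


ratio = compressed/original = 31707/41278 = 0.768133
savings = 1 - ratio = 1 - 0.768133 = 0.231867
as a percentage: 0.231867 * 100 = 23.19%

Space savings = 1 - 31707/41278 = 23.19%


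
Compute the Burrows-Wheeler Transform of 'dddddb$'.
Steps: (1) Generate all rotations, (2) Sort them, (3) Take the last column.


Rotations (sorted):
  0: $dddddb -> last char: b
  1: b$ddddd -> last char: d
  2: db$dddd -> last char: d
  3: ddb$ddd -> last char: d
  4: dddb$dd -> last char: d
  5: ddddb$d -> last char: d
  6: dddddb$ -> last char: $


BWT = bddddd$


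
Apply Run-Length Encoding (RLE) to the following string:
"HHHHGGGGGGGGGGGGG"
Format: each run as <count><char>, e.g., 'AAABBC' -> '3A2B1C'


Scanning runs left to right:
  i=0: run of 'H' x 4 -> '4H'
  i=4: run of 'G' x 13 -> '13G'

RLE = 4H13G


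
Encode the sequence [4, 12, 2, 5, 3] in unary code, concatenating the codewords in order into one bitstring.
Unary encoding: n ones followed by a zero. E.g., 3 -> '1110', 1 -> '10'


Encode each number as n ones followed by a terminating 0:
  4 -> 11110 (5 bits)
  12 -> 1111111111110 (13 bits)
  2 -> 110 (3 bits)
  5 -> 111110 (6 bits)
  3 -> 1110 (4 bits)
Total length = 5 + 13 + 3 + 6 + 4 = 31 bits.

Unary([4, 12, 2, 5, 3]) = 1111011111111111101101111101110 (31 bits)


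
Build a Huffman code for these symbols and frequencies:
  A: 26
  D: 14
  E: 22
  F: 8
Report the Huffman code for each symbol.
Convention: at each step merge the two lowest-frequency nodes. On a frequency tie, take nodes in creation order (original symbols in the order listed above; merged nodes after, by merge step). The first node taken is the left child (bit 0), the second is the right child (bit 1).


Huffman tree construction:
Step 1: Merge F(8) + D(14) = 22
Step 2: Merge E(22) + (F+D)(22) = 44
Step 3: Merge A(26) + (E+(F+D))(44) = 70
Read each symbol's code off the tree from the root (left child = 0, right child = 1).

Codes:
  A: 0 (length 1)
  D: 111 (length 3)
  E: 10 (length 2)
  F: 110 (length 3)
Average code length: 136/70 = 1.9429 bits/symbol


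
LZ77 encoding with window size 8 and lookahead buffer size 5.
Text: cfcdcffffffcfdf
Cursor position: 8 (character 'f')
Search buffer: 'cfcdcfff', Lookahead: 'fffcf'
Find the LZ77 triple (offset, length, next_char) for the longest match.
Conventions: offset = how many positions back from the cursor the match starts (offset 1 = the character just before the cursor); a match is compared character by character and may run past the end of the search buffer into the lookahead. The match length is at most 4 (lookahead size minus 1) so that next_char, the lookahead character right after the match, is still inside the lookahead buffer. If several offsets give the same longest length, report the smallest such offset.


Try each offset into the search buffer:
  offset=1 (pos 7, char 'f'): match length 3
  offset=2 (pos 6, char 'f'): match length 3
  offset=3 (pos 5, char 'f'): match length 3
  offset=4 (pos 4, char 'c'): match length 0
  offset=5 (pos 3, char 'd'): match length 0
  offset=6 (pos 2, char 'c'): match length 0
  offset=7 (pos 1, char 'f'): match length 1
  offset=8 (pos 0, char 'c'): match length 0
Longest match has length 3, found at offsets 1, 2, 3; take the smallest, offset 1.
next_char = character at position 8 + 3 = 11 -> 'c'

Best match: offset=1, length=3 (matching 'fff' starting at position 7)
LZ77 triple: (1, 3, 'c')


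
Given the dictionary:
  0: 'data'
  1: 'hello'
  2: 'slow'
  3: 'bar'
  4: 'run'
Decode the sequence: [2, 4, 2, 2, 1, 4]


Look up each index in the dictionary:
  2 -> 'slow'
  4 -> 'run'
  2 -> 'slow'
  2 -> 'slow'
  1 -> 'hello'
  4 -> 'run'

Decoded: "slow run slow slow hello run"


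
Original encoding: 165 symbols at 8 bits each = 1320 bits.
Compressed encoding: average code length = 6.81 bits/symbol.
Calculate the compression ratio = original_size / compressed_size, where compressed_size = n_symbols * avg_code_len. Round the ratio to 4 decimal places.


original_size = n_symbols * orig_bits = 165 * 8 = 1320 bits
compressed_size = n_symbols * avg_code_len = 165 * 6.81 = 1123.65 bits
ratio = original_size / compressed_size = 1320 / 1123.65 = 1.1747

Compression ratio = 1.1747


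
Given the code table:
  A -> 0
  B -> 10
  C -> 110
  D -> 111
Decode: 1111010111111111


Decoding:
111 -> D
10 -> B
10 -> B
111 -> D
111 -> D
111 -> D


Result: DBBDDD


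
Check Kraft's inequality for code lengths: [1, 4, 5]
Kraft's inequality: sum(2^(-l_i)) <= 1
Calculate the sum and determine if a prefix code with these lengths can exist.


Sum = 2^(-1) + 2^(-4) + 2^(-5)
    = 0.5 + 0.0625 + 0.03125
    = 19/32 = 0.59375
Since 0.59375 <= 1, Kraft's inequality IS satisfied.
A prefix code with these lengths CAN exist.

Kraft sum = 0.59375. Satisfied.


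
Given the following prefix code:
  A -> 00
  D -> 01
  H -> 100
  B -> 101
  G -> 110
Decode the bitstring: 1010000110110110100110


Decoding step by step:
Bits 101 -> B
Bits 00 -> A
Bits 00 -> A
Bits 110 -> G
Bits 110 -> G
Bits 110 -> G
Bits 100 -> H
Bits 110 -> G


Decoded message: BAAGGGHG


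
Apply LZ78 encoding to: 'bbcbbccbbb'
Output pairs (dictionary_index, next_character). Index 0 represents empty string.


LZ78 encoding steps:
Dictionary: {0: ''}
Step 1: w='' (idx 0), next='b' -> output (0, 'b'), add 'b' as idx 1
Step 2: w='b' (idx 1), next='c' -> output (1, 'c'), add 'bc' as idx 2
Step 3: w='b' (idx 1), next='b' -> output (1, 'b'), add 'bb' as idx 3
Step 4: w='' (idx 0), next='c' -> output (0, 'c'), add 'c' as idx 4
Step 5: w='c' (idx 4), next='b' -> output (4, 'b'), add 'cb' as idx 5
Step 6: w='bb' (idx 3), end of input -> output (3, '')


Encoded: [(0, 'b'), (1, 'c'), (1, 'b'), (0, 'c'), (4, 'b'), (3, '')]


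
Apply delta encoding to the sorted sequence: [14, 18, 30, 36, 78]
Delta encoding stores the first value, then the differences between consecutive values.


First value: 14
Deltas:
  18 - 14 = 4
  30 - 18 = 12
  36 - 30 = 6
  78 - 36 = 42


Delta encoded: [14, 4, 12, 6, 42]


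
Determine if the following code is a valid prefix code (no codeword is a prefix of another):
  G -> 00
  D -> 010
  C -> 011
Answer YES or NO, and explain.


Checking each pair (does one codeword prefix another?):
  G='00' vs D='010': no prefix
  G='00' vs C='011': no prefix
  D='010' vs G='00': no prefix
  D='010' vs C='011': no prefix
  C='011' vs G='00': no prefix
  C='011' vs D='010': no prefix
No violation found over all pairs.

YES -- this is a valid prefix code. No codeword is a prefix of any other codeword.


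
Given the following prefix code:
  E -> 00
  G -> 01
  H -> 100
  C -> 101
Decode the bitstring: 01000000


Decoding step by step:
Bits 01 -> G
Bits 00 -> E
Bits 00 -> E
Bits 00 -> E


Decoded message: GEEE


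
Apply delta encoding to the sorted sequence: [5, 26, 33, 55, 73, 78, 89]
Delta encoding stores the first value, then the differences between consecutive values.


First value: 5
Deltas:
  26 - 5 = 21
  33 - 26 = 7
  55 - 33 = 22
  73 - 55 = 18
  78 - 73 = 5
  89 - 78 = 11


Delta encoded: [5, 21, 7, 22, 18, 5, 11]


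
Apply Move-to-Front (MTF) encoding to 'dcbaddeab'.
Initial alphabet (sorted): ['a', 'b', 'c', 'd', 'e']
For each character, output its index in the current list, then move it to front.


MTF encoding:
'd': index 3 in ['a', 'b', 'c', 'd', 'e'] -> ['d', 'a', 'b', 'c', 'e']
'c': index 3 in ['d', 'a', 'b', 'c', 'e'] -> ['c', 'd', 'a', 'b', 'e']
'b': index 3 in ['c', 'd', 'a', 'b', 'e'] -> ['b', 'c', 'd', 'a', 'e']
'a': index 3 in ['b', 'c', 'd', 'a', 'e'] -> ['a', 'b', 'c', 'd', 'e']
'd': index 3 in ['a', 'b', 'c', 'd', 'e'] -> ['d', 'a', 'b', 'c', 'e']
'd': index 0 in ['d', 'a', 'b', 'c', 'e'] -> ['d', 'a', 'b', 'c', 'e']
'e': index 4 in ['d', 'a', 'b', 'c', 'e'] -> ['e', 'd', 'a', 'b', 'c']
'a': index 2 in ['e', 'd', 'a', 'b', 'c'] -> ['a', 'e', 'd', 'b', 'c']
'b': index 3 in ['a', 'e', 'd', 'b', 'c'] -> ['b', 'a', 'e', 'd', 'c']


Output: [3, 3, 3, 3, 3, 0, 4, 2, 3]


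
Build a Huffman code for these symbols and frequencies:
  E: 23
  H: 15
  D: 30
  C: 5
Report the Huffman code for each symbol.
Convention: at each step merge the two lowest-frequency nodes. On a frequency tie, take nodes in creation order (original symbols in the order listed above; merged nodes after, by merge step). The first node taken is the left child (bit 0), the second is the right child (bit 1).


Huffman tree construction:
Step 1: Merge C(5) + H(15) = 20
Step 2: Merge (C+H)(20) + E(23) = 43
Step 3: Merge D(30) + ((C+H)+E)(43) = 73
Read each symbol's code off the tree from the root (left child = 0, right child = 1).

Codes:
  E: 11 (length 2)
  H: 101 (length 3)
  D: 0 (length 1)
  C: 100 (length 3)
Average code length: 136/73 = 1.8630 bits/symbol


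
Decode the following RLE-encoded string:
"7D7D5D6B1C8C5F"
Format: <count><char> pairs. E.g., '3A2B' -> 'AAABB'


Expanding each <count><char> pair:
  7D -> 'DDDDDDD'
  7D -> 'DDDDDDD'
  5D -> 'DDDDD'
  6B -> 'BBBBBB'
  1C -> 'C'
  8C -> 'CCCCCCCC'
  5F -> 'FFFFF'

Decoded = DDDDDDDDDDDDDDDDDDDBBBBBBCCCCCCCCCFFFFF


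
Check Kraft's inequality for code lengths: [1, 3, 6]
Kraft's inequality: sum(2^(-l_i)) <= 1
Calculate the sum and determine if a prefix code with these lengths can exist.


Sum = 2^(-1) + 2^(-3) + 2^(-6)
    = 0.5 + 0.125 + 0.015625
    = 41/64 = 0.640625
Since 0.640625 <= 1, Kraft's inequality IS satisfied.
A prefix code with these lengths CAN exist.

Kraft sum = 0.640625. Satisfied.


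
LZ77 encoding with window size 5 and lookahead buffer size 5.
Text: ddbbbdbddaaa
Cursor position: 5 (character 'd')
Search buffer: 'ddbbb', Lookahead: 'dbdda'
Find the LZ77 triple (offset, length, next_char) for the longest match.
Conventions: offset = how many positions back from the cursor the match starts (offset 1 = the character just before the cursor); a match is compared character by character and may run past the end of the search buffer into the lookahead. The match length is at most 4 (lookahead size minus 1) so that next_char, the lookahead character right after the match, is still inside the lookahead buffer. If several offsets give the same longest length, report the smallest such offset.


Try each offset into the search buffer:
  offset=1 (pos 4, char 'b'): match length 0
  offset=2 (pos 3, char 'b'): match length 0
  offset=3 (pos 2, char 'b'): match length 0
  offset=4 (pos 1, char 'd'): match length 2
  offset=5 (pos 0, char 'd'): match length 1
Longest match has length 2 at offset 4.
next_char = character at position 5 + 2 = 7 -> 'd'

Best match: offset=4, length=2 (matching 'db' starting at position 1)
LZ77 triple: (4, 2, 'd')


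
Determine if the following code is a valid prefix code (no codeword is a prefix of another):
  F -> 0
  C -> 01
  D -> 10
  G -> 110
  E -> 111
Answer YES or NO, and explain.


Checking each pair (does one codeword prefix another?):
  F='0' vs C='01': prefix -- VIOLATION

NO -- this is NOT a valid prefix code. F (0) is a prefix of C (01).


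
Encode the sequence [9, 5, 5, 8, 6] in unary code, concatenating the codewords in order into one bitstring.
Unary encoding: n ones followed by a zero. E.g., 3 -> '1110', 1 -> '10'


Encode each number as n ones followed by a terminating 0:
  9 -> 1111111110 (10 bits)
  5 -> 111110 (6 bits)
  5 -> 111110 (6 bits)
  8 -> 111111110 (9 bits)
  6 -> 1111110 (7 bits)
Total length = 10 + 6 + 6 + 9 + 7 = 38 bits.

Unary([9, 5, 5, 8, 6]) = 11111111101111101111101111111101111110 (38 bits)


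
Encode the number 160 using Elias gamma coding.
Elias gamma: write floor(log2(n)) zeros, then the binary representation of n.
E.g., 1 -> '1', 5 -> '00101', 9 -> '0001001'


num_bits = floor(log2(160)) + 1 = 8
leading_zeros = num_bits - 1 = 7
binary(160) = 10100000

Elias gamma(160) = '0000000' + '10100000' = 000000010100000 (15 bits)


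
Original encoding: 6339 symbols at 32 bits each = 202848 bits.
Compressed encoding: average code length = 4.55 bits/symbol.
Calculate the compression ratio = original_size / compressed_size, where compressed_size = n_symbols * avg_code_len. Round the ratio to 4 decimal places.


original_size = n_symbols * orig_bits = 6339 * 32 = 202848 bits
compressed_size = n_symbols * avg_code_len = 6339 * 4.55 = 28842.45 bits
ratio = original_size / compressed_size = 202848 / 28842.45 = 7.033

Compression ratio = 7.033


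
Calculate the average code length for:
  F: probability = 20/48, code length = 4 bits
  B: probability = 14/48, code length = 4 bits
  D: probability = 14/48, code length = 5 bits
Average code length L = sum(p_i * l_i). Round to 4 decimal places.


Weighted contributions p_i * l_i:
  F: (20/48) * 4 = 80/48
  B: (14/48) * 4 = 56/48
  D: (14/48) * 5 = 70/48
Sum = (80 + 56 + 70)/48 = 206/48

L = 206/48 = 4.2917 bits/symbol


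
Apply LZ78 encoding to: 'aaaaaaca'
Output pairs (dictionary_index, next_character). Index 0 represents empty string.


LZ78 encoding steps:
Dictionary: {0: ''}
Step 1: w='' (idx 0), next='a' -> output (0, 'a'), add 'a' as idx 1
Step 2: w='a' (idx 1), next='a' -> output (1, 'a'), add 'aa' as idx 2
Step 3: w='aa' (idx 2), next='a' -> output (2, 'a'), add 'aaa' as idx 3
Step 4: w='' (idx 0), next='c' -> output (0, 'c'), add 'c' as idx 4
Step 5: w='a' (idx 1), end of input -> output (1, '')


Encoded: [(0, 'a'), (1, 'a'), (2, 'a'), (0, 'c'), (1, '')]


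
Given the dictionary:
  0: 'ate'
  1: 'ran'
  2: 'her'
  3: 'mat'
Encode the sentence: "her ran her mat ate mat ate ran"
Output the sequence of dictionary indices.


Look up each word in the dictionary:
  'her' -> 2
  'ran' -> 1
  'her' -> 2
  'mat' -> 3
  'ate' -> 0
  'mat' -> 3
  'ate' -> 0
  'ran' -> 1

Encoded: [2, 1, 2, 3, 0, 3, 0, 1]


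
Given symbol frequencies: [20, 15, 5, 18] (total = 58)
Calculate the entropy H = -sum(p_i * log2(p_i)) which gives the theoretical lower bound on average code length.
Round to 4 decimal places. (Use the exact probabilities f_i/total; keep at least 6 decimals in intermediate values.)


Per-symbol terms -p_i * log2(p_i) with p_i = f_i/58:
  p = 20/58 = 0.344828: log2(p) = -1.536053, -p*log2(p) = 0.529673
  p = 15/58 = 0.258621: log2(p) = -1.951090, -p*log2(p) = 0.504592
  p = 5/58 = 0.086207: log2(p) = -3.536053, -p*log2(p) = 0.304832
  p = 18/58 = 0.310345: log2(p) = -1.688056, -p*log2(p) = 0.523879
H = 0.529673 + 0.504592 + 0.304832 + 0.523879 = 1.862976

H = 1.863 bits/symbol


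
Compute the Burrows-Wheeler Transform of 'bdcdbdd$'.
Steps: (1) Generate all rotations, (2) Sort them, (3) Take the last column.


Rotations (sorted):
  0: $bdcdbdd -> last char: d
  1: bdcdbdd$ -> last char: $
  2: bdd$bdcd -> last char: d
  3: cdbdd$bd -> last char: d
  4: d$bdcdbd -> last char: d
  5: dbdd$bdc -> last char: c
  6: dcdbdd$b -> last char: b
  7: dd$bdcdb -> last char: b


BWT = d$dddcbb


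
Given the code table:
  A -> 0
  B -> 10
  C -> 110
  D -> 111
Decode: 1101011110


Decoding:
110 -> C
10 -> B
111 -> D
10 -> B


Result: CBDB


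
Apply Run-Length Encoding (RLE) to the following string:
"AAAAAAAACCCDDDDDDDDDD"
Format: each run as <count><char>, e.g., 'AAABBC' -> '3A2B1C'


Scanning runs left to right:
  i=0: run of 'A' x 8 -> '8A'
  i=8: run of 'C' x 3 -> '3C'
  i=11: run of 'D' x 10 -> '10D'

RLE = 8A3C10D


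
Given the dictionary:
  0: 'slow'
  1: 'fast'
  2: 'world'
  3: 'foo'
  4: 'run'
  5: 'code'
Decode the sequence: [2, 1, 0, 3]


Look up each index in the dictionary:
  2 -> 'world'
  1 -> 'fast'
  0 -> 'slow'
  3 -> 'foo'

Decoded: "world fast slow foo"


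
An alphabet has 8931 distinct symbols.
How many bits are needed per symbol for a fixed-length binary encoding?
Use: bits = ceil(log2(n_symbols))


log2(8931) = 13.1246
Bracket: 2^13 = 8192 < 8931 <= 2^14 = 16384
So ceil(log2(8931)) = 14

bits = ceil(log2(8931)) = ceil(13.1246) = 14 bits


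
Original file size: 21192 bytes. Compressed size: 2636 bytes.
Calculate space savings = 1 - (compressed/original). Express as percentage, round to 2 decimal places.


ratio = compressed/original = 2636/21192 = 0.124387
savings = 1 - ratio = 1 - 0.124387 = 0.875613
as a percentage: 0.875613 * 100 = 87.56%

Space savings = 1 - 2636/21192 = 87.56%


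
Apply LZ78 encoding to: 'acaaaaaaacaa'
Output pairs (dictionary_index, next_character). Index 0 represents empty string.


LZ78 encoding steps:
Dictionary: {0: ''}
Step 1: w='' (idx 0), next='a' -> output (0, 'a'), add 'a' as idx 1
Step 2: w='' (idx 0), next='c' -> output (0, 'c'), add 'c' as idx 2
Step 3: w='a' (idx 1), next='a' -> output (1, 'a'), add 'aa' as idx 3
Step 4: w='aa' (idx 3), next='a' -> output (3, 'a'), add 'aaa' as idx 4
Step 5: w='aa' (idx 3), next='c' -> output (3, 'c'), add 'aac' as idx 5
Step 6: w='aa' (idx 3), end of input -> output (3, '')


Encoded: [(0, 'a'), (0, 'c'), (1, 'a'), (3, 'a'), (3, 'c'), (3, '')]


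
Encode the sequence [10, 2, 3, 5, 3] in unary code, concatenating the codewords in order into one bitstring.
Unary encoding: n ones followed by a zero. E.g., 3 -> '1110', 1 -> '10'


Encode each number as n ones followed by a terminating 0:
  10 -> 11111111110 (11 bits)
  2 -> 110 (3 bits)
  3 -> 1110 (4 bits)
  5 -> 111110 (6 bits)
  3 -> 1110 (4 bits)
Total length = 11 + 3 + 4 + 6 + 4 = 28 bits.

Unary([10, 2, 3, 5, 3]) = 1111111111011011101111101110 (28 bits)


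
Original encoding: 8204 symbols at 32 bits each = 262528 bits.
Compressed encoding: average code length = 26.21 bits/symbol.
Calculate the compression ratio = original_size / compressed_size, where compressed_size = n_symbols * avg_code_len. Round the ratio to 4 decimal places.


original_size = n_symbols * orig_bits = 8204 * 32 = 262528 bits
compressed_size = n_symbols * avg_code_len = 8204 * 26.21 = 215026.84 bits
ratio = original_size / compressed_size = 262528 / 215026.84 = 1.2209

Compression ratio = 1.2209


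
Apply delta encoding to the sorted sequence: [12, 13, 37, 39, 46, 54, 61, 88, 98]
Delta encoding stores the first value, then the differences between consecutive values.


First value: 12
Deltas:
  13 - 12 = 1
  37 - 13 = 24
  39 - 37 = 2
  46 - 39 = 7
  54 - 46 = 8
  61 - 54 = 7
  88 - 61 = 27
  98 - 88 = 10


Delta encoded: [12, 1, 24, 2, 7, 8, 7, 27, 10]


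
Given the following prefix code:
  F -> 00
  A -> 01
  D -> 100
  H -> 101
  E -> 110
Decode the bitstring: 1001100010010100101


Decoding step by step:
Bits 100 -> D
Bits 110 -> E
Bits 00 -> F
Bits 100 -> D
Bits 101 -> H
Bits 00 -> F
Bits 101 -> H


Decoded message: DEFDHFH


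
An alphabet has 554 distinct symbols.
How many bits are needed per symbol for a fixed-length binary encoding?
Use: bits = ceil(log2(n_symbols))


log2(554) = 9.1137
Bracket: 2^9 = 512 < 554 <= 2^10 = 1024
So ceil(log2(554)) = 10

bits = ceil(log2(554)) = ceil(9.1137) = 10 bits


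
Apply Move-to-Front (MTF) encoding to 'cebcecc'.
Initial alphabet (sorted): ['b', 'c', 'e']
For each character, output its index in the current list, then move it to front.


MTF encoding:
'c': index 1 in ['b', 'c', 'e'] -> ['c', 'b', 'e']
'e': index 2 in ['c', 'b', 'e'] -> ['e', 'c', 'b']
'b': index 2 in ['e', 'c', 'b'] -> ['b', 'e', 'c']
'c': index 2 in ['b', 'e', 'c'] -> ['c', 'b', 'e']
'e': index 2 in ['c', 'b', 'e'] -> ['e', 'c', 'b']
'c': index 1 in ['e', 'c', 'b'] -> ['c', 'e', 'b']
'c': index 0 in ['c', 'e', 'b'] -> ['c', 'e', 'b']


Output: [1, 2, 2, 2, 2, 1, 0]


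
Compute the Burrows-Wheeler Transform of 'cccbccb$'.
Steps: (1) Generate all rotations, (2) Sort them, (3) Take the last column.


Rotations (sorted):
  0: $cccbccb -> last char: b
  1: b$cccbcc -> last char: c
  2: bccb$ccc -> last char: c
  3: cb$cccbc -> last char: c
  4: cbccb$cc -> last char: c
  5: ccb$cccb -> last char: b
  6: ccbccb$c -> last char: c
  7: cccbccb$ -> last char: $


BWT = bccccbc$


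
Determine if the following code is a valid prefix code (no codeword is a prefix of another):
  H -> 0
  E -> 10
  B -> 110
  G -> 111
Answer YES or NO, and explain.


Checking each pair (does one codeword prefix another?):
  H='0' vs E='10': no prefix
  H='0' vs B='110': no prefix
  H='0' vs G='111': no prefix
  E='10' vs H='0': no prefix
  E='10' vs B='110': no prefix
  E='10' vs G='111': no prefix
  B='110' vs H='0': no prefix
  B='110' vs E='10': no prefix
  B='110' vs G='111': no prefix
  G='111' vs H='0': no prefix
  G='111' vs E='10': no prefix
  G='111' vs B='110': no prefix
No violation found over all pairs.

YES -- this is a valid prefix code. No codeword is a prefix of any other codeword.


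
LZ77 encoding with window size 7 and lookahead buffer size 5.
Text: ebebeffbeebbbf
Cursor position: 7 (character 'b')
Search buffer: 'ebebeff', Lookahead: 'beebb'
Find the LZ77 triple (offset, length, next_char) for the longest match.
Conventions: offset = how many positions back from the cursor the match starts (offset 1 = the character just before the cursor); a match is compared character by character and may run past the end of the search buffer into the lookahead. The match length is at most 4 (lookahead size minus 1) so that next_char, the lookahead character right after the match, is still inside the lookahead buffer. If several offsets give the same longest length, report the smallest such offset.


Try each offset into the search buffer:
  offset=1 (pos 6, char 'f'): match length 0
  offset=2 (pos 5, char 'f'): match length 0
  offset=3 (pos 4, char 'e'): match length 0
  offset=4 (pos 3, char 'b'): match length 2
  offset=5 (pos 2, char 'e'): match length 0
  offset=6 (pos 1, char 'b'): match length 2
  offset=7 (pos 0, char 'e'): match length 0
Longest match has length 2, found at offsets 4, 6; take the smallest, offset 4.
next_char = character at position 7 + 2 = 9 -> 'e'

Best match: offset=4, length=2 (matching 'be' starting at position 3)
LZ77 triple: (4, 2, 'e')


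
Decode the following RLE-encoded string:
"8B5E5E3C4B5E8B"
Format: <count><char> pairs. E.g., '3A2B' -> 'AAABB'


Expanding each <count><char> pair:
  8B -> 'BBBBBBBB'
  5E -> 'EEEEE'
  5E -> 'EEEEE'
  3C -> 'CCC'
  4B -> 'BBBB'
  5E -> 'EEEEE'
  8B -> 'BBBBBBBB'

Decoded = BBBBBBBBEEEEEEEEEECCCBBBBEEEEEBBBBBBBB


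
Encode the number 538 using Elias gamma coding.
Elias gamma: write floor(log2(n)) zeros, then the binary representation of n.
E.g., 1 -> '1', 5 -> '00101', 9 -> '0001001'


num_bits = floor(log2(538)) + 1 = 10
leading_zeros = num_bits - 1 = 9
binary(538) = 1000011010

Elias gamma(538) = '000000000' + '1000011010' = 0000000001000011010 (19 bits)


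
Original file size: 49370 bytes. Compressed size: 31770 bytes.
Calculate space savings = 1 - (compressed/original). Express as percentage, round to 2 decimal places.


ratio = compressed/original = 31770/49370 = 0.643508
savings = 1 - ratio = 1 - 0.643508 = 0.356492
as a percentage: 0.356492 * 100 = 35.65%

Space savings = 1 - 31770/49370 = 35.65%


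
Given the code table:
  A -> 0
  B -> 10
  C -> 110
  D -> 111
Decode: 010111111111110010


Decoding:
0 -> A
10 -> B
111 -> D
111 -> D
111 -> D
110 -> C
0 -> A
10 -> B


Result: ABDDDCAB


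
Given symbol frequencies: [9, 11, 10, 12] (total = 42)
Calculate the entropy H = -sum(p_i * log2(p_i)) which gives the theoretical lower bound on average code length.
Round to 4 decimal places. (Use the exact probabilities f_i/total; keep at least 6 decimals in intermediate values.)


Per-symbol terms -p_i * log2(p_i) with p_i = f_i/42:
  p = 9/42 = 0.214286: log2(p) = -2.222392, -p*log2(p) = 0.476227
  p = 11/42 = 0.261905: log2(p) = -1.932886, -p*log2(p) = 0.506232
  p = 10/42 = 0.238095: log2(p) = -2.070389, -p*log2(p) = 0.492950
  p = 12/42 = 0.285714: log2(p) = -1.807355, -p*log2(p) = 0.516387
H = 0.476227 + 0.506232 + 0.492950 + 0.516387 = 1.991796

H = 1.9918 bits/symbol


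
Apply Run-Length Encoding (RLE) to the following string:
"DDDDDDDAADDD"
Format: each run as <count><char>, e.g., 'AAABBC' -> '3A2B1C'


Scanning runs left to right:
  i=0: run of 'D' x 7 -> '7D'
  i=7: run of 'A' x 2 -> '2A'
  i=9: run of 'D' x 3 -> '3D'

RLE = 7D2A3D


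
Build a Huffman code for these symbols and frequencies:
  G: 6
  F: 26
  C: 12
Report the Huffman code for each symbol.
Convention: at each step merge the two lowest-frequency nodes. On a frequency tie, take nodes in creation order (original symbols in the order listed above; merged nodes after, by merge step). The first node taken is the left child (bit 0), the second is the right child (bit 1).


Huffman tree construction:
Step 1: Merge G(6) + C(12) = 18
Step 2: Merge (G+C)(18) + F(26) = 44
Read each symbol's code off the tree from the root (left child = 0, right child = 1).

Codes:
  G: 00 (length 2)
  F: 1 (length 1)
  C: 01 (length 2)
Average code length: 62/44 = 1.4091 bits/symbol


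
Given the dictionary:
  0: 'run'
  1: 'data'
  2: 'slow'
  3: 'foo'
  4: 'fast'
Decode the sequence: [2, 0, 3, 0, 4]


Look up each index in the dictionary:
  2 -> 'slow'
  0 -> 'run'
  3 -> 'foo'
  0 -> 'run'
  4 -> 'fast'

Decoded: "slow run foo run fast"


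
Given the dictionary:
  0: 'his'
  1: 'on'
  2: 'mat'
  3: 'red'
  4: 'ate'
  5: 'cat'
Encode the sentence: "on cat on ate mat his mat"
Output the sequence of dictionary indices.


Look up each word in the dictionary:
  'on' -> 1
  'cat' -> 5
  'on' -> 1
  'ate' -> 4
  'mat' -> 2
  'his' -> 0
  'mat' -> 2

Encoded: [1, 5, 1, 4, 2, 0, 2]


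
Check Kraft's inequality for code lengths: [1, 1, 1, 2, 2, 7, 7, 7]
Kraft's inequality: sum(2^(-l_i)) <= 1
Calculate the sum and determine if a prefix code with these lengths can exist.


Sum = 2^(-1) + 2^(-1) + 2^(-1) + 2^(-2) + 2^(-2) + 2^(-7) + 2^(-7) + 2^(-7)
    = 0.5 + 0.5 + 0.5 + 0.25 + 0.25 + 0.0078125 + 0.0078125 + 0.0078125
    = 259/128 = 2.0234375
Since 2.0234375 > 1, Kraft's inequality is NOT satisfied.
A prefix code with these lengths CANNOT exist.

Kraft sum = 2.0234375. Not satisfied.


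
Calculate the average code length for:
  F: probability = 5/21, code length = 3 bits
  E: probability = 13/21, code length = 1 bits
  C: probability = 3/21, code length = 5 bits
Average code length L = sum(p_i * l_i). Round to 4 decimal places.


Weighted contributions p_i * l_i:
  F: (5/21) * 3 = 15/21
  E: (13/21) * 1 = 13/21
  C: (3/21) * 5 = 15/21
Sum = (15 + 13 + 15)/21 = 43/21

L = 43/21 = 2.0476 bits/symbol


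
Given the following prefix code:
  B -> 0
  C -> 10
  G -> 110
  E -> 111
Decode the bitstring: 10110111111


Decoding step by step:
Bits 10 -> C
Bits 110 -> G
Bits 111 -> E
Bits 111 -> E


Decoded message: CGEE


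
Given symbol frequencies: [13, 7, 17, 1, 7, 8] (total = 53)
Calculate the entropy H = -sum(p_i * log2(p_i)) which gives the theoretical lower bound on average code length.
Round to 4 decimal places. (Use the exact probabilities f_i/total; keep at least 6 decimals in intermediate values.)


Per-symbol terms -p_i * log2(p_i) with p_i = f_i/53:
  p = 13/53 = 0.245283: log2(p) = -2.027481, -p*log2(p) = 0.497307
  p = 7/53 = 0.132075: log2(p) = -2.920566, -p*log2(p) = 0.385735
  p = 17/53 = 0.320755: log2(p) = -1.640458, -p*log2(p) = 0.526185
  p = 1/53 = 0.018868: log2(p) = -5.727920, -p*log2(p) = 0.108074
  p = 7/53 = 0.132075: log2(p) = -2.920566, -p*log2(p) = 0.385735
  p = 8/53 = 0.150943: log2(p) = -2.727920, -p*log2(p) = 0.411762
H = 0.497307 + 0.385735 + 0.526185 + 0.108074 + 0.385735 + 0.411762 = 2.314798

H = 2.3148 bits/symbol


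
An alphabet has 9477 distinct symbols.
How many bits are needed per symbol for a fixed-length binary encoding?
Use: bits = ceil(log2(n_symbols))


log2(9477) = 13.2102
Bracket: 2^13 = 8192 < 9477 <= 2^14 = 16384
So ceil(log2(9477)) = 14

bits = ceil(log2(9477)) = ceil(13.2102) = 14 bits


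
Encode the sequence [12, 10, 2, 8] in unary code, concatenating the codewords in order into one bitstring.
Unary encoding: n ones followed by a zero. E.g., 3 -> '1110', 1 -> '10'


Encode each number as n ones followed by a terminating 0:
  12 -> 1111111111110 (13 bits)
  10 -> 11111111110 (11 bits)
  2 -> 110 (3 bits)
  8 -> 111111110 (9 bits)
Total length = 13 + 11 + 3 + 9 = 36 bits.

Unary([12, 10, 2, 8]) = 111111111111011111111110110111111110 (36 bits)


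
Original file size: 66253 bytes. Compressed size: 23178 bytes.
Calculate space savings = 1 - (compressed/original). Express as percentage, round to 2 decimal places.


ratio = compressed/original = 23178/66253 = 0.349841
savings = 1 - ratio = 1 - 0.349841 = 0.650159
as a percentage: 0.650159 * 100 = 65.02%

Space savings = 1 - 23178/66253 = 65.02%


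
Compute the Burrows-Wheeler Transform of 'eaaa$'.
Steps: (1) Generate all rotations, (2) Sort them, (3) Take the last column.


Rotations (sorted):
  0: $eaaa -> last char: a
  1: a$eaa -> last char: a
  2: aa$ea -> last char: a
  3: aaa$e -> last char: e
  4: eaaa$ -> last char: $


BWT = aaae$


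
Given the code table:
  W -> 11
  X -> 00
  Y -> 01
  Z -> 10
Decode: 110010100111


Decoding:
11 -> W
00 -> X
10 -> Z
10 -> Z
01 -> Y
11 -> W


Result: WXZZYW


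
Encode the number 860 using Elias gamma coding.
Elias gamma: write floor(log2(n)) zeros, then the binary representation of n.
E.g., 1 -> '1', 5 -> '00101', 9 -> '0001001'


num_bits = floor(log2(860)) + 1 = 10
leading_zeros = num_bits - 1 = 9
binary(860) = 1101011100

Elias gamma(860) = '000000000' + '1101011100' = 0000000001101011100 (19 bits)


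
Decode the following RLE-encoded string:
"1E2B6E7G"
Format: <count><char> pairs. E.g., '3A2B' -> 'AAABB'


Expanding each <count><char> pair:
  1E -> 'E'
  2B -> 'BB'
  6E -> 'EEEEEE'
  7G -> 'GGGGGGG'

Decoded = EBBEEEEEEGGGGGGG


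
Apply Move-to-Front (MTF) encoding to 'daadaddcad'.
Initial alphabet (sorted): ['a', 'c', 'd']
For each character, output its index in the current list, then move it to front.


MTF encoding:
'd': index 2 in ['a', 'c', 'd'] -> ['d', 'a', 'c']
'a': index 1 in ['d', 'a', 'c'] -> ['a', 'd', 'c']
'a': index 0 in ['a', 'd', 'c'] -> ['a', 'd', 'c']
'd': index 1 in ['a', 'd', 'c'] -> ['d', 'a', 'c']
'a': index 1 in ['d', 'a', 'c'] -> ['a', 'd', 'c']
'd': index 1 in ['a', 'd', 'c'] -> ['d', 'a', 'c']
'd': index 0 in ['d', 'a', 'c'] -> ['d', 'a', 'c']
'c': index 2 in ['d', 'a', 'c'] -> ['c', 'd', 'a']
'a': index 2 in ['c', 'd', 'a'] -> ['a', 'c', 'd']
'd': index 2 in ['a', 'c', 'd'] -> ['d', 'a', 'c']


Output: [2, 1, 0, 1, 1, 1, 0, 2, 2, 2]


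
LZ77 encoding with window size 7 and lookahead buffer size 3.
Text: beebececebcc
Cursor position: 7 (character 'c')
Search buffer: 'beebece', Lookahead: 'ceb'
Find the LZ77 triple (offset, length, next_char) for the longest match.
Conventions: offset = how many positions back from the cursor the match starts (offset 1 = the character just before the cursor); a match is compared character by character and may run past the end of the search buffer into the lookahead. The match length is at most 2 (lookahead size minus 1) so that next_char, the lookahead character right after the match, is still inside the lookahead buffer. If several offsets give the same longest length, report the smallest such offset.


Try each offset into the search buffer:
  offset=1 (pos 6, char 'e'): match length 0
  offset=2 (pos 5, char 'c'): match length 2
  offset=3 (pos 4, char 'e'): match length 0
  offset=4 (pos 3, char 'b'): match length 0
  offset=5 (pos 2, char 'e'): match length 0
  offset=6 (pos 1, char 'e'): match length 0
  offset=7 (pos 0, char 'b'): match length 0
Longest match has length 2 at offset 2.
next_char = character at position 7 + 2 = 9 -> 'b'

Best match: offset=2, length=2 (matching 'ce' starting at position 5)
LZ77 triple: (2, 2, 'b')


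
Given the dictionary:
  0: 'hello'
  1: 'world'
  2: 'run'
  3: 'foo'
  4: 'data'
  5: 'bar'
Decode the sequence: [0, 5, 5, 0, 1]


Look up each index in the dictionary:
  0 -> 'hello'
  5 -> 'bar'
  5 -> 'bar'
  0 -> 'hello'
  1 -> 'world'

Decoded: "hello bar bar hello world"


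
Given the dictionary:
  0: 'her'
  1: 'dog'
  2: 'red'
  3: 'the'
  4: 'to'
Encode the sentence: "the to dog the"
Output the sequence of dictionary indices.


Look up each word in the dictionary:
  'the' -> 3
  'to' -> 4
  'dog' -> 1
  'the' -> 3

Encoded: [3, 4, 1, 3]


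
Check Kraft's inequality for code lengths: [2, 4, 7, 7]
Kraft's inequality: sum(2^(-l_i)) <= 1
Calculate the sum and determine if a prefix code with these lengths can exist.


Sum = 2^(-2) + 2^(-4) + 2^(-7) + 2^(-7)
    = 0.25 + 0.0625 + 0.0078125 + 0.0078125
    = 42/128 = 0.328125
Since 0.328125 <= 1, Kraft's inequality IS satisfied.
A prefix code with these lengths CAN exist.

Kraft sum = 0.328125. Satisfied.


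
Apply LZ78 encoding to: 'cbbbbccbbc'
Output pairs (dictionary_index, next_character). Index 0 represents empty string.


LZ78 encoding steps:
Dictionary: {0: ''}
Step 1: w='' (idx 0), next='c' -> output (0, 'c'), add 'c' as idx 1
Step 2: w='' (idx 0), next='b' -> output (0, 'b'), add 'b' as idx 2
Step 3: w='b' (idx 2), next='b' -> output (2, 'b'), add 'bb' as idx 3
Step 4: w='b' (idx 2), next='c' -> output (2, 'c'), add 'bc' as idx 4
Step 5: w='c' (idx 1), next='b' -> output (1, 'b'), add 'cb' as idx 5
Step 6: w='bc' (idx 4), end of input -> output (4, '')


Encoded: [(0, 'c'), (0, 'b'), (2, 'b'), (2, 'c'), (1, 'b'), (4, '')]


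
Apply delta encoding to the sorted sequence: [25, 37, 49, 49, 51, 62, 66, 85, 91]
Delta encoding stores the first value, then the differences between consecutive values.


First value: 25
Deltas:
  37 - 25 = 12
  49 - 37 = 12
  49 - 49 = 0
  51 - 49 = 2
  62 - 51 = 11
  66 - 62 = 4
  85 - 66 = 19
  91 - 85 = 6


Delta encoded: [25, 12, 12, 0, 2, 11, 4, 19, 6]


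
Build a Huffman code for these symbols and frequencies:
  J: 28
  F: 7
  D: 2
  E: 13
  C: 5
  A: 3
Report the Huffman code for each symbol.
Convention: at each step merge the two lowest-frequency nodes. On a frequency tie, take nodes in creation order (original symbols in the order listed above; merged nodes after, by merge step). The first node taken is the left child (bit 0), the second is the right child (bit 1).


Huffman tree construction:
Step 1: Merge D(2) + A(3) = 5
Step 2: Merge C(5) + (D+A)(5) = 10
Step 3: Merge F(7) + (C+(D+A))(10) = 17
Step 4: Merge E(13) + (F+(C+(D+A)))(17) = 30
Step 5: Merge J(28) + (E+(F+(C+(D+A))))(30) = 58
Read each symbol's code off the tree from the root (left child = 0, right child = 1).

Codes:
  J: 0 (length 1)
  F: 110 (length 3)
  D: 11110 (length 5)
  E: 10 (length 2)
  C: 1110 (length 4)
  A: 11111 (length 5)
Average code length: 120/58 = 2.0690 bits/symbol


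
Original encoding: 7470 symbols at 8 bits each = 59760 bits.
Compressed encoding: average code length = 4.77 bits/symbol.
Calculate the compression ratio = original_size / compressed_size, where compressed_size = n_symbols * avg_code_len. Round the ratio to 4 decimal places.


original_size = n_symbols * orig_bits = 7470 * 8 = 59760 bits
compressed_size = n_symbols * avg_code_len = 7470 * 4.77 = 35631.9 bits
ratio = original_size / compressed_size = 59760 / 35631.9 = 1.6771

Compression ratio = 1.6771


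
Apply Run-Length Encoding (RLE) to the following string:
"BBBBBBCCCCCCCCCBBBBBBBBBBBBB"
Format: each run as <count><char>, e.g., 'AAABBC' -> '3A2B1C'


Scanning runs left to right:
  i=0: run of 'B' x 6 -> '6B'
  i=6: run of 'C' x 9 -> '9C'
  i=15: run of 'B' x 13 -> '13B'

RLE = 6B9C13B


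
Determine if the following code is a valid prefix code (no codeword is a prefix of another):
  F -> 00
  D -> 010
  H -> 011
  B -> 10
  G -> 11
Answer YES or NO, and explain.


Checking each pair (does one codeword prefix another?):
  F='00' vs D='010': no prefix
  F='00' vs H='011': no prefix
  F='00' vs B='10': no prefix
  F='00' vs G='11': no prefix
  D='010' vs F='00': no prefix
  D='010' vs H='011': no prefix
  D='010' vs B='10': no prefix
  D='010' vs G='11': no prefix
  H='011' vs F='00': no prefix
  H='011' vs D='010': no prefix
  H='011' vs B='10': no prefix
  H='011' vs G='11': no prefix
  B='10' vs F='00': no prefix
  B='10' vs D='010': no prefix
  B='10' vs H='011': no prefix
  B='10' vs G='11': no prefix
  G='11' vs F='00': no prefix
  G='11' vs D='010': no prefix
  G='11' vs H='011': no prefix
  G='11' vs B='10': no prefix
No violation found over all pairs.

YES -- this is a valid prefix code. No codeword is a prefix of any other codeword.


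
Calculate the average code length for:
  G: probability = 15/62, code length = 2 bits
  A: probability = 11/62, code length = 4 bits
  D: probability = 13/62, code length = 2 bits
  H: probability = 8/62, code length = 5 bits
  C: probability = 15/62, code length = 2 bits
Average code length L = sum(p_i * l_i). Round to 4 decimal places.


Weighted contributions p_i * l_i:
  G: (15/62) * 2 = 30/62
  A: (11/62) * 4 = 44/62
  D: (13/62) * 2 = 26/62
  H: (8/62) * 5 = 40/62
  C: (15/62) * 2 = 30/62
Sum = (30 + 44 + 26 + 40 + 30)/62 = 170/62

L = 170/62 = 2.7419 bits/symbol


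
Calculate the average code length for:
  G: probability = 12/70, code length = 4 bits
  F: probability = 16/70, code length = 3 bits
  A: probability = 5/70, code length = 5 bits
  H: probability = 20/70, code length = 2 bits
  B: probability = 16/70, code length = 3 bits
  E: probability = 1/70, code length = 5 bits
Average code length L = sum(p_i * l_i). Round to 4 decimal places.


Weighted contributions p_i * l_i:
  G: (12/70) * 4 = 48/70
  F: (16/70) * 3 = 48/70
  A: (5/70) * 5 = 25/70
  H: (20/70) * 2 = 40/70
  B: (16/70) * 3 = 48/70
  E: (1/70) * 5 = 5/70
Sum = (48 + 48 + 25 + 40 + 48 + 5)/70 = 214/70

L = 214/70 = 3.0571 bits/symbol
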